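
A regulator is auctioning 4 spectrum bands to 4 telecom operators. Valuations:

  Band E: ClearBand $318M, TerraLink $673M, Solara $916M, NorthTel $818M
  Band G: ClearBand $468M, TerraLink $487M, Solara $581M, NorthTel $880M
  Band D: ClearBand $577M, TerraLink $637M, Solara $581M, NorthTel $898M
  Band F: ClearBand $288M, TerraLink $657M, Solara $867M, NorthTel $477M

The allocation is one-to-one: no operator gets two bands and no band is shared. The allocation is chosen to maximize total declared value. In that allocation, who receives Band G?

NorthTel receives Band G.

Optimal: ClearBand→Band D ($577M), TerraLink→Band F ($657M), Solara→Band E ($916M), NorthTel→Band G ($880M) — total 577+657+916+880 = $3030M.
Max-entry greedy (repeatedly take the single best remaining cell) gives $2939M, worse by 91.
No other one-to-one assignment exceeds $3030M.
NorthTel's own top band is Band D ($898M), but forcing NorthTel→Band D and reassigning the rest optimally gives only $2939M — worse by 91.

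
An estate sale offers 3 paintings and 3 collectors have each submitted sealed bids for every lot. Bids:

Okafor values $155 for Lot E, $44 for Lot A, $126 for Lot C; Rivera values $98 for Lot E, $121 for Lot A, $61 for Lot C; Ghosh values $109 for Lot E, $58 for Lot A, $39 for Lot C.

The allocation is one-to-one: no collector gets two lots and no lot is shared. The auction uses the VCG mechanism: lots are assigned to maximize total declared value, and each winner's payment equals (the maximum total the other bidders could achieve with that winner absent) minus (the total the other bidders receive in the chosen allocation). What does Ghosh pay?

Ghosh pays $29.

Efficient allocation: Okafor→Lot C ($126), Rivera→Lot A ($121), Ghosh→Lot E ($109); total welfare W = $356.
Ghosh receives Lot E at value $109, so the others get W − 109 = $247.
Without Ghosh: best allocation of the remaining 2 bidders over all 3 lots is Okafor→Lot E ($155), Rivera→Lot A ($121), total $276.
VCG payment = (others' best without Ghosh) − (others' welfare with Ghosh) = 276 − 247 = $29.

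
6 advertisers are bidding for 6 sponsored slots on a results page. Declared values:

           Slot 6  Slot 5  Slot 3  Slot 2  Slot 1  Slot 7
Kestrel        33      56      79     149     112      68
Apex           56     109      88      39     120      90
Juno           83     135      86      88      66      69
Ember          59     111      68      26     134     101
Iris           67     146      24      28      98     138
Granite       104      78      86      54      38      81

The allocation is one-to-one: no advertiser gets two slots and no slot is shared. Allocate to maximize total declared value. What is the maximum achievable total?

This is a one-to-one assignment (maximum-weight bipartite matching).
Optimal: Kestrel→Slot 2 ($149), Apex→Slot 3 ($88), Juno→Slot 5 ($135), Ember→Slot 1 ($134), Iris→Slot 7 ($138), Granite→Slot 6 ($104) — total 149+88+135+134+138+104 = $748.
Next-best assignment: Kestrel→Slot 2, Apex→Slot 5, Juno→Slot 3, Ember→Slot 1, Iris→Slot 7, Granite→Slot 6 = $720.
Swapping Ember↔Granite (Ember→Slot 6 $59, Granite→Slot 1 $38) loses 141.

Max total: $748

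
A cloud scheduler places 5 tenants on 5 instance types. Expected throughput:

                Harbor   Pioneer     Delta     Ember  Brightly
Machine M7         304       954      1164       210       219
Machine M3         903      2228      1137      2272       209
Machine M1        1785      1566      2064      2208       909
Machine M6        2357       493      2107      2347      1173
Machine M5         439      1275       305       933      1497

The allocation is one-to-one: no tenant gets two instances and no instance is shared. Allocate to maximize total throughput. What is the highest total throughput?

Maximum total: 9454 ops/s

This is the linear assignment problem.
Optimal: Harbor→Machine M6 (2357 ops/s), Pioneer→Machine M3 (2228 ops/s), Delta→Machine M7 (1164 ops/s), Ember→Machine M1 (2208 ops/s), Brightly→Machine M5 (1497 ops/s) — total 2357+2228+1164+2208+1497 = 9454 ops/s.
Max-entry greedy (repeatedly take the single best remaining cell) gives 9144 ops/s, worse by 310.
Next-best assignment: Harbor→Machine M6, Pioneer→Machine M7, Delta→Machine M1, Ember→Machine M3, Brightly→Machine M5 = 9144 ops/s.
Checked against all permutations: 9454 ops/s is optimal.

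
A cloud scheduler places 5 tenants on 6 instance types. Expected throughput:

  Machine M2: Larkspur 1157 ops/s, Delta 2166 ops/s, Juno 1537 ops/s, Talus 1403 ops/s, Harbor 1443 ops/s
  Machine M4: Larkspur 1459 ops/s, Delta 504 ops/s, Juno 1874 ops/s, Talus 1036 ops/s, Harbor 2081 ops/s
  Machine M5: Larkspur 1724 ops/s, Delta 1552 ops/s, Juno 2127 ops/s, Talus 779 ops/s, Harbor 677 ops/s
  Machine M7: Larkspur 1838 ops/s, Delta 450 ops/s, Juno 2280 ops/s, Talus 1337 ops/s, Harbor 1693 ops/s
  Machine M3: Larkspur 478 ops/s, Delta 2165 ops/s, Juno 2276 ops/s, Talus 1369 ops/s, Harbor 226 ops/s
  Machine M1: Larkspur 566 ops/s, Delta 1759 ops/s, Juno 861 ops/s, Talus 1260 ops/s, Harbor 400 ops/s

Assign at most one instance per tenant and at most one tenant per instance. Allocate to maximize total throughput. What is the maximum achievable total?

Treat this as an assignment problem: match each tenant to one instance.
Optimal: Larkspur→Machine M5 (1724 ops/s), Delta→Machine M3 (2165 ops/s), Juno→Machine M7 (2280 ops/s), Talus→Machine M2 (1403 ops/s), Harbor→Machine M4 (2081 ops/s) — total 1724+2165+2280+1403+2081 = 9653 ops/s.
Row-greedy (each tenant in turn takes its best remaining instance) gives 9621 ops/s, worse by 32.
Checked against all permutations: 9653 ops/s is optimal.

Maximum total: 9653 ops/s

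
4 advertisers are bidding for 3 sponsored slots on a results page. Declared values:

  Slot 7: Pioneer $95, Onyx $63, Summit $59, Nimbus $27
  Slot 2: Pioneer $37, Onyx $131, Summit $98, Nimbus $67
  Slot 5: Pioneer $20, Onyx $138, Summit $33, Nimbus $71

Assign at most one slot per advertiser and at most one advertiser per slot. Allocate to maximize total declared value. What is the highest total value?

Optimal: Pioneer→Slot 7 ($95), Summit→Slot 2 ($98), Onyx→Slot 5 ($138) — total 95+98+138 = $331.
Column-greedy (each slot in turn goes to its best remaining advertiser) gives $297, worse by 34.
Swapping Pioneer↔Onyx (Pioneer→Slot 5 $20, Onyx→Slot 7 $63) loses 150.

Max total: $331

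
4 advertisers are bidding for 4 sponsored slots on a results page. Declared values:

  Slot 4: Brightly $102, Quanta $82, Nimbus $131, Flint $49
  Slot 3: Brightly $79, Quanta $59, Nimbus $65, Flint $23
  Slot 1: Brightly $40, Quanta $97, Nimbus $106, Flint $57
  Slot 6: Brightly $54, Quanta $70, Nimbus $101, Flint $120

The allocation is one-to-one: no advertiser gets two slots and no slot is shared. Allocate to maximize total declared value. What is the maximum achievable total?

Treat this as an assignment problem: match each advertiser to one slot.
Optimal: Brightly→Slot 3 ($79), Quanta→Slot 1 ($97), Nimbus→Slot 4 ($131), Flint→Slot 6 ($120) — total 79+97+131+120 = $427.
Row-greedy (each advertiser in turn takes its best remaining slot) gives $323, worse by 104.
Checked against all permutations: $427 is optimal.

Max total: $427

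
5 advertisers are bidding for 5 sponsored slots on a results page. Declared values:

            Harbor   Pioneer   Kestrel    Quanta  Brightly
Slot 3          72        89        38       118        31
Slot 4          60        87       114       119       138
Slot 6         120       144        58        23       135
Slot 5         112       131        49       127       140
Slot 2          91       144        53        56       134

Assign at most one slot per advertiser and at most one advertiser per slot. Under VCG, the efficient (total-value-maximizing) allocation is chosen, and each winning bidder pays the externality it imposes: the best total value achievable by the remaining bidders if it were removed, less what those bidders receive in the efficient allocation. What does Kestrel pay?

Efficient allocation: Harbor→Slot 6 ($120), Pioneer→Slot 2 ($144), Kestrel→Slot 4 ($114), Quanta→Slot 3 ($118), Brightly→Slot 5 ($140); total welfare W = $636.
Kestrel receives Slot 4 at value $114, so the others get W − 114 = $522.
Without Kestrel: best allocation of the remaining 4 bidders over all 5 slots is Harbor→Slot 6 ($120), Pioneer→Slot 2 ($144), Quanta→Slot 5 ($127), Brightly→Slot 4 ($138), total $529.
VCG payment = (others' best without Kestrel) − (others' welfare with Kestrel) = 529 − 522 = $7.

Kestrel pays $7.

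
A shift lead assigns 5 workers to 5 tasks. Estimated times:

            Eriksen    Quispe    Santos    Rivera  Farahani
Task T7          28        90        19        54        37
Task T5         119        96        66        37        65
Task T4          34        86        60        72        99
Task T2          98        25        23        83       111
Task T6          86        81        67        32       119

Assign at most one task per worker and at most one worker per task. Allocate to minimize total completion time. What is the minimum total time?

Optimal: Eriksen→Task T4 (34 min), Quispe→Task T2 (25 min), Santos→Task T7 (19 min), Rivera→Task T6 (32 min), Farahani→Task T5 (65 min) — total 34+25+19+32+65 = 175 min.
Row-greedy (each worker in turn takes its cheapest remaining task) gives 210 min, worse by 35.

Min total: 175 min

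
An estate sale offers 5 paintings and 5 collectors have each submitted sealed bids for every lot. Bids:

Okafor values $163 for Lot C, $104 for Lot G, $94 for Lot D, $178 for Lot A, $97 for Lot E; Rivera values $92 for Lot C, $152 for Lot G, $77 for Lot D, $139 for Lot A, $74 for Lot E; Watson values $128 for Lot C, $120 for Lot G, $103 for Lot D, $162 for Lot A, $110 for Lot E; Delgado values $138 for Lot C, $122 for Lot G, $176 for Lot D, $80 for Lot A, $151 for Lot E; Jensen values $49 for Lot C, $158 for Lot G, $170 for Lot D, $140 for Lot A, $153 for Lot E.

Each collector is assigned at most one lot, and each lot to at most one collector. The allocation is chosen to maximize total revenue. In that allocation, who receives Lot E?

Optimal: Okafor→Lot C ($163), Rivera→Lot G ($152), Watson→Lot A ($162), Delgado→Lot D ($176), Jensen→Lot E ($153) — total 163+152+162+176+153 = $806.
Column-greedy (each lot in turn goes to its best remaining collector) gives $733, worse by 73.
Jensen's own top lot is Lot D ($170), but forcing Jensen→Lot D and reassigning the rest optimally gives only $798 — worse by 8.

Jensen receives Lot E.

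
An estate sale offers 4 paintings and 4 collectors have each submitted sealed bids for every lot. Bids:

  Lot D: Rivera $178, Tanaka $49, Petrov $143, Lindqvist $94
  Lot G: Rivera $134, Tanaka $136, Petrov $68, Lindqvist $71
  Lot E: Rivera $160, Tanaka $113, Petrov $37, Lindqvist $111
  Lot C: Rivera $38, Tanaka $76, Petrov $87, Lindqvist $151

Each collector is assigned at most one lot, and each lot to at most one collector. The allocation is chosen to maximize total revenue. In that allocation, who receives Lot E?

Rivera receives Lot E.

Optimal: Rivera→Lot E ($160), Tanaka→Lot G ($136), Petrov→Lot D ($143), Lindqvist→Lot C ($151) — total 160+136+143+151 = $590.
Column-greedy (each lot in turn goes to its best remaining collector) gives $512, worse by 78.
Next-best assignment: Rivera→Lot G, Tanaka→Lot E, Petrov→Lot D, Lindqvist→Lot C = $541.
Swapping Lindqvist↔Tanaka (Lindqvist→Lot G $71, Tanaka→Lot C $76) loses 140.
Rivera's own top lot is Lot D ($178), but forcing Rivera→Lot D and reassigning the rest optimally gives only $512 — worse by 78.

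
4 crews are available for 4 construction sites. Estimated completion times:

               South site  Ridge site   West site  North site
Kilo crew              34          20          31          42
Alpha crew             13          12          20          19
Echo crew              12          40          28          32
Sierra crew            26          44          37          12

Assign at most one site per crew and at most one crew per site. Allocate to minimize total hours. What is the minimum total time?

Min total: 64 hours

Optimal: Kilo crew→Ridge site (20 hours), Alpha crew→West site (20 hours), Echo crew→South site (12 hours), Sierra crew→North site (12 hours) — total 20+20+12+12 = 64 hours.
Min-entry greedy (repeatedly take the single cheapest remaining cell) gives 67 hours, worse by 3.
Checked against all permutations: 64 hours is optimal.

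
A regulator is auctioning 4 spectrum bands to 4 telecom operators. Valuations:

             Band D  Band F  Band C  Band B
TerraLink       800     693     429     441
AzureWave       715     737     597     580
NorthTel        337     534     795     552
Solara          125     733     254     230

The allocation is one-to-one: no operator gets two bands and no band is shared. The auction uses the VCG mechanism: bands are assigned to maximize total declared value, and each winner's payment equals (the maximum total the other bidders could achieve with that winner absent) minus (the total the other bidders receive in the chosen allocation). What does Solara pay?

Efficient allocation: TerraLink→Band D ($800M), AzureWave→Band B ($580M), NorthTel→Band C ($795M), Solara→Band F ($733M); total welfare W = $2908M.
Solara receives Band F at value $733M, so the others get W − 733 = $2175M.
Without Solara: best allocation of the remaining 3 bidders over all 4 bands is TerraLink→Band D ($800M), AzureWave→Band F ($737M), NorthTel→Band C ($795M), total $2332M.
VCG payment = (others' best without Solara) − (others' welfare with Solara) = 2332 − 2175 = $157M.

Solara pays $157M.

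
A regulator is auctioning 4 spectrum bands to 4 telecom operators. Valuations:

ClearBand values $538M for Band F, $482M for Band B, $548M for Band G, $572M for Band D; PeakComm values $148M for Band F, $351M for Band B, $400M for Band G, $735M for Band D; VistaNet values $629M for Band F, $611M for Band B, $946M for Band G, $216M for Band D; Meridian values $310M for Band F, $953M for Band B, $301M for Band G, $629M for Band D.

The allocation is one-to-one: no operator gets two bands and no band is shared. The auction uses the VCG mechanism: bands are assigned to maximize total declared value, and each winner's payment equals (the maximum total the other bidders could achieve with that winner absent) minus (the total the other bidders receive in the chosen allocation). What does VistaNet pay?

VistaNet pays $10M.

Efficient allocation: ClearBand→Band F ($538M), PeakComm→Band D ($735M), VistaNet→Band G ($946M), Meridian→Band B ($953M); total welfare W = $3172M.
VistaNet receives Band G at value $946M, so the others get W − 946 = $2226M.
Without VistaNet: best allocation of the remaining 3 bidders over all 4 bands is ClearBand→Band G ($548M), PeakComm→Band D ($735M), Meridian→Band B ($953M), total $2236M.
VCG payment = (others' best without VistaNet) − (others' welfare with VistaNet) = 2236 − 2226 = $10M.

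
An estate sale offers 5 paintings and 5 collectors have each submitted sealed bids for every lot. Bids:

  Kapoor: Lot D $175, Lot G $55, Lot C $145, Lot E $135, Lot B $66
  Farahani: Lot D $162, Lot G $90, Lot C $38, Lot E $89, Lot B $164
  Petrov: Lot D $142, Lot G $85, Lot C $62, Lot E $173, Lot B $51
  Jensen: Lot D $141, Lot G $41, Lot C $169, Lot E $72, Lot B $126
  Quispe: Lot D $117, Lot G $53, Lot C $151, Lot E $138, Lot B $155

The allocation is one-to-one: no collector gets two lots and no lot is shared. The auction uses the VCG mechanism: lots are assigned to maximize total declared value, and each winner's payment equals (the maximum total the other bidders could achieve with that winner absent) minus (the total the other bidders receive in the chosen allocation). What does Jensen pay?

Efficient allocation: Kapoor→Lot D ($175), Farahani→Lot G ($90), Petrov→Lot E ($173), Jensen→Lot C ($169), Quispe→Lot B ($155); total welfare W = $762.
Jensen receives Lot C at value $169, so the others get W − 169 = $593.
Without Jensen: best allocation of the remaining 4 bidders over all 5 lots is Kapoor→Lot D ($175), Farahani→Lot B ($164), Petrov→Lot E ($173), Quispe→Lot C ($151), total $663.
VCG payment = (others' best without Jensen) − (others' welfare with Jensen) = 663 − 593 = $70.

Jensen pays $70.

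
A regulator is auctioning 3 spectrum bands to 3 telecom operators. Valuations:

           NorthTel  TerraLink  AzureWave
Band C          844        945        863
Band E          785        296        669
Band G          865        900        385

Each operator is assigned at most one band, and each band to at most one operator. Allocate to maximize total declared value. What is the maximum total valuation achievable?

Maximum total: $2548M

Optimal: NorthTel→Band E ($785M), TerraLink→Band G ($900M), AzureWave→Band C ($863M) — total 785+900+863 = $2548M.
Max-entry greedy (repeatedly take the single best remaining cell) gives $2479M, worse by 69.
Next-best assignment: NorthTel→Band G, TerraLink→Band C, AzureWave→Band E = $2479M.
Checked against all permutations: $2548M is optimal.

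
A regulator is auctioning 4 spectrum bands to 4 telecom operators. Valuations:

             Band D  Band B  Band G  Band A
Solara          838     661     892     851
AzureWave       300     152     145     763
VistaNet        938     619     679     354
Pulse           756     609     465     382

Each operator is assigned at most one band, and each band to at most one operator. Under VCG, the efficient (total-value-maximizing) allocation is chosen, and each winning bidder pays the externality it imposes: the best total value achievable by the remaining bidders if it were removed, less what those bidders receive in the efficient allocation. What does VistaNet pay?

Efficient allocation: Solara→Band G ($892M), AzureWave→Band A ($763M), VistaNet→Band D ($938M), Pulse→Band B ($609M); total welfare W = $3202M.
VistaNet receives Band D at value $938M, so the others get W − 938 = $2264M.
Without VistaNet: best allocation of the remaining 3 bidders over all 4 bands is Solara→Band G ($892M), AzureWave→Band A ($763M), Pulse→Band D ($756M), total $2411M.
VCG payment = (others' best without VistaNet) − (others' welfare with VistaNet) = 2411 − 2264 = $147M.

VistaNet pays $147M.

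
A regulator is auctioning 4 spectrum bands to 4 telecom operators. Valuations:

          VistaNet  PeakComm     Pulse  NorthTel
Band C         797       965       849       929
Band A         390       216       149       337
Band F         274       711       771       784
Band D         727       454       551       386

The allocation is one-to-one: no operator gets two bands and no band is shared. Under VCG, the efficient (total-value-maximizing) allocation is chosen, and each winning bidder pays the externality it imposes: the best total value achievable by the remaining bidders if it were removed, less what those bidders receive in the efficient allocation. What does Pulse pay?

Efficient allocation: VistaNet→Band D ($727M), PeakComm→Band C ($965M), Pulse→Band F ($771M), NorthTel→Band A ($337M); total welfare W = $2800M.
Pulse receives Band F at value $771M, so the others get W − 771 = $2029M.
Without Pulse: best allocation of the remaining 3 bidders over all 4 bands is VistaNet→Band D ($727M), PeakComm→Band C ($965M), NorthTel→Band F ($784M), total $2476M.
VCG payment = (others' best without Pulse) − (others' welfare with Pulse) = 2476 − 2029 = $447M.

Pulse pays $447M.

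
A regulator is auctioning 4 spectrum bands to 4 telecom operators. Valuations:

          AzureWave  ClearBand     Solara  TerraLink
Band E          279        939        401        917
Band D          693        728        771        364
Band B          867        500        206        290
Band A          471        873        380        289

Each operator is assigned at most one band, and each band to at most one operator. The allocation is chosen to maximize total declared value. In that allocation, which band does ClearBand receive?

This is the linear assignment problem.
Optimal: AzureWave→Band B ($867M), ClearBand→Band A ($873M), Solara→Band D ($771M), TerraLink→Band E ($917M) — total 867+873+771+917 = $3428M.
Column-greedy (each band in turn goes to its best remaining operator) gives $2866M, worse by 562.
Swapping Solara↔AzureWave (Solara→Band B $206M, AzureWave→Band D $693M) loses 739.
No other one-to-one assignment exceeds $3428M.
ClearBand's own top band is Band E ($939M), but forcing ClearBand→Band E and reassigning the rest optimally gives only $2866M — worse by 562.

ClearBand receives Band A.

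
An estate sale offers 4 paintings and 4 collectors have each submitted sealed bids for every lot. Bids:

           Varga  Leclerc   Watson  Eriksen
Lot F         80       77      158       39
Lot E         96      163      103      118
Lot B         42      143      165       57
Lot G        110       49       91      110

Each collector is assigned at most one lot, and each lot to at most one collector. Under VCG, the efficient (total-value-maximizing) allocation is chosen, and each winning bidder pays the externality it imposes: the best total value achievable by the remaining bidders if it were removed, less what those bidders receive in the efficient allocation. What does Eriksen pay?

Eriksen pays $27.

Efficient allocation: Varga→Lot G ($110), Leclerc→Lot B ($143), Watson→Lot F ($158), Eriksen→Lot E ($118); total welfare W = $529.
Eriksen receives Lot E at value $118, so the others get W − 118 = $411.
Without Eriksen: best allocation of the remaining 3 bidders over all 4 lots is Varga→Lot G ($110), Leclerc→Lot E ($163), Watson→Lot B ($165), total $438.
VCG payment = (others' best without Eriksen) − (others' welfare with Eriksen) = 438 − 411 = $27.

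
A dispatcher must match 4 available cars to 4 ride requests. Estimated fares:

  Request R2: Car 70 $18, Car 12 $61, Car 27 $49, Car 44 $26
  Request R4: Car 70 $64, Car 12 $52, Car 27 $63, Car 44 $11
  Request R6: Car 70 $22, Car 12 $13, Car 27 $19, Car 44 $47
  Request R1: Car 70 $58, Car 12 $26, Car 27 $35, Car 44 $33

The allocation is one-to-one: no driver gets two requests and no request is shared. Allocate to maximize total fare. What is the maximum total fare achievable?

Maximum total: $229

Optimal: Car 70→Request R1 ($58), Car 12→Request R2 ($61), Car 27→Request R4 ($63), Car 44→Request R6 ($47) — total 58+61+63+47 = $229.
Max-entry greedy (repeatedly take the single best remaining cell) gives $207, worse by 22.
No other one-to-one assignment exceeds $229.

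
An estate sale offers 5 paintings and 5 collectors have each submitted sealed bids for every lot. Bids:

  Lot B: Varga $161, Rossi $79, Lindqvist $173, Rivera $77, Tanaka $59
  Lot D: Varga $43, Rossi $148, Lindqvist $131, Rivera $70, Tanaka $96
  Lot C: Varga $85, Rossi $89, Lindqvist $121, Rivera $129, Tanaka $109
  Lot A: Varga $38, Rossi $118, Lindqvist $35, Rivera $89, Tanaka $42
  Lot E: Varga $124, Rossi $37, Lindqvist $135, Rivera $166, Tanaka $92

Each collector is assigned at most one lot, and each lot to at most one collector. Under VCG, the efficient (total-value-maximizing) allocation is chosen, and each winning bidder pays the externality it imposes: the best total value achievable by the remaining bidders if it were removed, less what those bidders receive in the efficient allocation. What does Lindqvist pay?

Lindqvist pays $30.

Efficient allocation: Varga→Lot B ($161), Rossi→Lot A ($118), Lindqvist→Lot D ($131), Rivera→Lot E ($166), Tanaka→Lot C ($109); total welfare W = $685.
Lindqvist receives Lot D at value $131, so the others get W − 131 = $554.
Without Lindqvist: best allocation of the remaining 4 bidders over all 5 lots is Varga→Lot B ($161), Rossi→Lot D ($148), Rivera→Lot E ($166), Tanaka→Lot C ($109), total $584.
VCG payment = (others' best without Lindqvist) − (others' welfare with Lindqvist) = 584 − 554 = $30.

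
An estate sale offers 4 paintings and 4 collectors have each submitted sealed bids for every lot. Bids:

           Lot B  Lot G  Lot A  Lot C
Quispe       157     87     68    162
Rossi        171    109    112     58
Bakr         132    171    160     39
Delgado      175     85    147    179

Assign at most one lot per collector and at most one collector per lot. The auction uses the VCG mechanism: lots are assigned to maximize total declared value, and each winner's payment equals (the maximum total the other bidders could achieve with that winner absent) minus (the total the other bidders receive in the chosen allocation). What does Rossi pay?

Efficient allocation: Quispe→Lot C ($162), Rossi→Lot B ($171), Bakr→Lot G ($171), Delgado→Lot A ($147); total welfare W = $651.
Rossi receives Lot B at value $171, so the others get W − 171 = $480.
Without Rossi: best allocation of the remaining 3 bidders over all 4 lots is Quispe→Lot C ($162), Bakr→Lot G ($171), Delgado→Lot B ($175), total $508.
VCG payment = (others' best without Rossi) − (others' welfare with Rossi) = 508 − 480 = $28.

Rossi pays $28.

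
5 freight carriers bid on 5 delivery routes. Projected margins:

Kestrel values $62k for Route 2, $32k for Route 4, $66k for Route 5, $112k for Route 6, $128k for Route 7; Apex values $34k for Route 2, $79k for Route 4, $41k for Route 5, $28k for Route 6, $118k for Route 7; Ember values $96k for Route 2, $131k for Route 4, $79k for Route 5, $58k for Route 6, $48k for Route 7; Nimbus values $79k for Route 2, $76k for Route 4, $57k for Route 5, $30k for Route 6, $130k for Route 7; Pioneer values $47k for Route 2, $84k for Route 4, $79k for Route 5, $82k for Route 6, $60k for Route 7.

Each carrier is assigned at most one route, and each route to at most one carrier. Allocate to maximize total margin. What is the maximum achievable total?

This is a one-to-one assignment (maximum-weight bipartite matching).
Optimal: Kestrel→Route 6 ($112k), Apex→Route 7 ($118k), Ember→Route 4 ($131k), Nimbus→Route 2 ($79k), Pioneer→Route 5 ($79k) — total 112+118+131+79+79 = $519k.
Max-entry greedy (repeatedly take the single best remaining cell) gives $486k, worse by 33.
Swapping Apex↔Ember (Apex→Route 4 $79k, Ember→Route 7 $48k) loses 122.

Maximum total: $519k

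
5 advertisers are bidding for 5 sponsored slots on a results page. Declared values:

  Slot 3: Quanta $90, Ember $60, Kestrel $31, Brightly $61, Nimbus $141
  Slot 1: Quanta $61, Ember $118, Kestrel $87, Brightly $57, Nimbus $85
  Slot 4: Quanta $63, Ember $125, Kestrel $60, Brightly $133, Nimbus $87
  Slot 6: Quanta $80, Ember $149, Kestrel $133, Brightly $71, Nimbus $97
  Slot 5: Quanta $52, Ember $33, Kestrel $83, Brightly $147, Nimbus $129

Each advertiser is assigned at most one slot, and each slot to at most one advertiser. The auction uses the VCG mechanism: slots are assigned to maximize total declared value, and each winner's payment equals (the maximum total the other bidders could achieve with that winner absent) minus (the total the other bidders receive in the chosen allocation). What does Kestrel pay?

Efficient allocation: Quanta→Slot 1 ($61), Ember→Slot 4 ($125), Kestrel→Slot 6 ($133), Brightly→Slot 5 ($147), Nimbus→Slot 3 ($141); total welfare W = $607.
Kestrel receives Slot 6 at value $133, so the others get W − 133 = $474.
Without Kestrel: best allocation of the remaining 4 bidders over all 5 slots is Quanta→Slot 3 ($90), Ember→Slot 6 ($149), Brightly→Slot 4 ($133), Nimbus→Slot 5 ($129), total $501.
VCG payment = (others' best without Kestrel) − (others' welfare with Kestrel) = 501 − 474 = $27.

Kestrel pays $27.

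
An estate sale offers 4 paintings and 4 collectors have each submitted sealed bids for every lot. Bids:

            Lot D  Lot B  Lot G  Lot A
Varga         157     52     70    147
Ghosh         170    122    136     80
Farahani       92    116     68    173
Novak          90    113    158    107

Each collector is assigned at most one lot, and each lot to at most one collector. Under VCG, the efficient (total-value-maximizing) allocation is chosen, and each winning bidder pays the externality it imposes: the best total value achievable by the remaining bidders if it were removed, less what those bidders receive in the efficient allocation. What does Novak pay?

Novak pays $14.

Efficient allocation: Varga→Lot D ($157), Ghosh→Lot B ($122), Farahani→Lot A ($173), Novak→Lot G ($158); total welfare W = $610.
Novak receives Lot G at value $158, so the others get W − 158 = $452.
Without Novak: best allocation of the remaining 3 bidders over all 4 lots is Varga→Lot D ($157), Ghosh→Lot G ($136), Farahani→Lot A ($173), total $466.
VCG payment = (others' best without Novak) − (others' welfare with Novak) = 466 − 452 = $14.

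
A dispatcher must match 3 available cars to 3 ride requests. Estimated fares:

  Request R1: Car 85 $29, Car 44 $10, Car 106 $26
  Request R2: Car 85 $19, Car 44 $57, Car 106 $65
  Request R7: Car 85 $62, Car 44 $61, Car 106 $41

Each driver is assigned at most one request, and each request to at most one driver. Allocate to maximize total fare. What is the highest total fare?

Maximum total: $155

Treat this as an assignment problem: match each driver to one request.
Optimal: Car 85→Request R1 ($29), Car 44→Request R7 ($61), Car 106→Request R2 ($65) — total 29+61+65 = $155.
Max-entry greedy (repeatedly take the single best remaining cell) gives $137, worse by 18.
Swapping Car 85↔Car 44 (Car 85→Request R7 $62, Car 44→Request R1 $10) loses 18.
Every other assignment is strictly worse.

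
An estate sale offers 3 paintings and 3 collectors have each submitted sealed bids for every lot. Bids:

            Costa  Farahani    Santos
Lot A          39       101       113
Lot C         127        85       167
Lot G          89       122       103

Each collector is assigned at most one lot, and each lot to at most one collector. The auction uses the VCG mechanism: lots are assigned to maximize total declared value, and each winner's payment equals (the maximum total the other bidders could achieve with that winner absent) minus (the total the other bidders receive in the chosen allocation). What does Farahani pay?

Efficient allocation: Costa→Lot C ($127), Farahani→Lot G ($122), Santos→Lot A ($113); total welfare W = $362.
Farahani receives Lot G at value $122, so the others get W − 122 = $240.
Without Farahani: best allocation of the remaining 2 bidders over all 3 lots is Costa→Lot G ($89), Santos→Lot C ($167), total $256.
VCG payment = (others' best without Farahani) − (others' welfare with Farahani) = 256 − 240 = $16.

Farahani pays $16.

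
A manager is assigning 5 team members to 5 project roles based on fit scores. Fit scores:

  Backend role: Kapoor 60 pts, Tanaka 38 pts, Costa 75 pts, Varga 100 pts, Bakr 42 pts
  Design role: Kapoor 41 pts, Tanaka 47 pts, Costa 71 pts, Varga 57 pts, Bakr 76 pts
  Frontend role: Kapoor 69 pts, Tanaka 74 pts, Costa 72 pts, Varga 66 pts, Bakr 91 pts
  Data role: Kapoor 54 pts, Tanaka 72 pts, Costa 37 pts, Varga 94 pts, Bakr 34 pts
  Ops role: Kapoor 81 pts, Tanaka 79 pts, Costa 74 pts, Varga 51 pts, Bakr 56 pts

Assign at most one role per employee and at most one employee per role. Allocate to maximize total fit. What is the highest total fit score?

Optimal: Kapoor→Ops role (81 pts), Tanaka→Data role (72 pts), Costa→Design role (71 pts), Varga→Backend role (100 pts), Bakr→Frontend role (91 pts) — total 81+72+71+100+91 = 415 pts.
Row-greedy (each employee in turn takes its best remaining role) gives 400 pts, worse by 15.
Next-best assignment: Kapoor→Ops role, Tanaka→Data role, Costa→Frontend role, Varga→Backend role, Bakr→Design role = 401 pts.
Every other assignment is strictly worse.

Max total: 415 pts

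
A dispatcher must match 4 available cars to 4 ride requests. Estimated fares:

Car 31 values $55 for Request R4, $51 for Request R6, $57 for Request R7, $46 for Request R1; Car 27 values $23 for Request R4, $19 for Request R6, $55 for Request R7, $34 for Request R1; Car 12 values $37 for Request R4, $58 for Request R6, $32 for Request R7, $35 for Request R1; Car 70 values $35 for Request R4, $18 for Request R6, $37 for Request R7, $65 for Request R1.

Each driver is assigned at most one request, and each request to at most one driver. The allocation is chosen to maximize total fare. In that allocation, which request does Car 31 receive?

Optimal: Car 31→Request R4 ($55), Car 27→Request R7 ($55), Car 12→Request R6 ($58), Car 70→Request R1 ($65) — total 55+55+58+65 = $233.
Max-entry greedy (repeatedly take the single best remaining cell) gives $203, worse by 30.
Next-best assignment: Car 31→Request R6, Car 27→Request R7, Car 12→Request R4, Car 70→Request R1 = $208.
Swapping Car 27↔Car 70 (Car 27→Request R1 $34, Car 70→Request R7 $37) loses 49.
Car 31's own top request is Request R7 ($57), but forcing Car 31→Request R7 and reassigning the rest optimally gives only $203 — worse by 30.

Car 31 receives Request R4.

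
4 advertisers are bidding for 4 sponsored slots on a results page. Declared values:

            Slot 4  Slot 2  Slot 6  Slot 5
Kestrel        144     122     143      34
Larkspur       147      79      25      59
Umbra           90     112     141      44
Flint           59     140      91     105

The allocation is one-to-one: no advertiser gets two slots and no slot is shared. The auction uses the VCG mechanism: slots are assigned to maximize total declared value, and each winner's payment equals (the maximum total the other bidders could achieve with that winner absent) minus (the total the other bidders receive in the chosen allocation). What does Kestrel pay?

Efficient allocation: Kestrel→Slot 2 ($122), Larkspur→Slot 4 ($147), Umbra→Slot 6 ($141), Flint→Slot 5 ($105); total welfare W = $515.
Kestrel receives Slot 2 at value $122, so the others get W − 122 = $393.
Without Kestrel: best allocation of the remaining 3 bidders over all 4 slots is Larkspur→Slot 4 ($147), Umbra→Slot 6 ($141), Flint→Slot 2 ($140), total $428.
VCG payment = (others' best without Kestrel) − (others' welfare with Kestrel) = 428 − 393 = $35.

Kestrel pays $35.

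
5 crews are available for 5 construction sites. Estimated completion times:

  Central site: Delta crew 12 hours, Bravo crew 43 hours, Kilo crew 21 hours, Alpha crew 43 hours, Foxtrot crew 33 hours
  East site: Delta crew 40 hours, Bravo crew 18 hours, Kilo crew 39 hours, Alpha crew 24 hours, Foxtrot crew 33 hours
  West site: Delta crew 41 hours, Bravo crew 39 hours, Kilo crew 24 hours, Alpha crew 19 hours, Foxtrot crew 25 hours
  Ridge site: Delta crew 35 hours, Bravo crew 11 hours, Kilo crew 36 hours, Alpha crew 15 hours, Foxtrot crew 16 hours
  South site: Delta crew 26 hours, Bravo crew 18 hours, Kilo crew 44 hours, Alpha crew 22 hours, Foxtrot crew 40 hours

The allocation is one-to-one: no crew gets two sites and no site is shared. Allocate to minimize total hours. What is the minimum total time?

This is a one-to-one assignment (minimum-cost bipartite matching).
Optimal: Delta crew→Central site (12 hours), Bravo crew→East site (18 hours), Kilo crew→West site (24 hours), Alpha crew→South site (22 hours), Foxtrot crew→Ridge site (16 hours) — total 12+18+24+22+16 = 92 hours.
Min-entry greedy (repeatedly take the single cheapest remaining cell) gives 119 hours, worse by 27.
Next-best assignment: Delta crew→Central site, Bravo crew→South site, Kilo crew→West site, Alpha crew→East site, Foxtrot crew→Ridge site = 94 hours.

Minimum total: 92 hours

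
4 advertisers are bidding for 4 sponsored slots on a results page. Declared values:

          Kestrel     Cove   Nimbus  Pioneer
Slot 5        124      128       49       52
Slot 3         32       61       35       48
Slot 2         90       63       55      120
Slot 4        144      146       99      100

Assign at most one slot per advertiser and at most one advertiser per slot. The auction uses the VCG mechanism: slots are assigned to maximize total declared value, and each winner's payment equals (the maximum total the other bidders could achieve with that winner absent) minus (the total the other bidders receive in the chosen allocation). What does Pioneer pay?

Efficient allocation: Kestrel→Slot 4 ($144), Cove→Slot 5 ($128), Nimbus→Slot 3 ($35), Pioneer→Slot 2 ($120); total welfare W = $427.
Pioneer receives Slot 2 at value $120, so the others get W − 120 = $307.
Without Pioneer: best allocation of the remaining 3 bidders over all 4 slots is Kestrel→Slot 4 ($144), Cove→Slot 5 ($128), Nimbus→Slot 2 ($55), total $327.
VCG payment = (others' best without Pioneer) − (others' welfare with Pioneer) = 327 − 307 = $20.

Pioneer pays $20.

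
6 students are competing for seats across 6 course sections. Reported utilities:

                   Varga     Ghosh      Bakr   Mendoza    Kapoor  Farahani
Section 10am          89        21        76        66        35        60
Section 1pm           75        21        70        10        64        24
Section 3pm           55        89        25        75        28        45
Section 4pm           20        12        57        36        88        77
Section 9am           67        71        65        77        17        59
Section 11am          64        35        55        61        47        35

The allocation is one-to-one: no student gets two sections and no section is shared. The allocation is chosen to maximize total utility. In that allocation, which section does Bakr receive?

Bakr receives Section 1pm.

Optimal: Varga→Section 10am (89 points), Ghosh→Section 3pm (89 points), Bakr→Section 1pm (70 points), Mendoza→Section 11am (61 points), Kapoor→Section 4pm (88 points), Farahani→Section 9am (59 points) — total 89+89+70+61+88+59 = 456 points.
Column-greedy (each section in turn goes to its best remaining student) gives 448 points, worse by 8.
Checked against all permutations: 456 points is optimal.
Bakr's own top section is Section 10am (76 points), but forcing Bakr→Section 10am and reassigning the rest optimally gives only 448 points — worse by 8.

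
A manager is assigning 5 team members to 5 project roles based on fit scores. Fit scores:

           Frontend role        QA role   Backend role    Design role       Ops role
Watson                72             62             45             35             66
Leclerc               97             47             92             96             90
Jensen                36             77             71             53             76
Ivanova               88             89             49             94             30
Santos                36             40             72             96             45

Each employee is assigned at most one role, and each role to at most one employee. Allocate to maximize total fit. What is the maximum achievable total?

Optimal: Watson→Frontend role (72 pts), Leclerc→Backend role (92 pts), Jensen→Ops role (76 pts), Ivanova→QA role (89 pts), Santos→Design role (96 pts) — total 72+92+76+89+96 = 425 pts.
Column-greedy (each role in turn goes to its best remaining employee) gives 377 pts, worse by 48.

Max total: 425 pts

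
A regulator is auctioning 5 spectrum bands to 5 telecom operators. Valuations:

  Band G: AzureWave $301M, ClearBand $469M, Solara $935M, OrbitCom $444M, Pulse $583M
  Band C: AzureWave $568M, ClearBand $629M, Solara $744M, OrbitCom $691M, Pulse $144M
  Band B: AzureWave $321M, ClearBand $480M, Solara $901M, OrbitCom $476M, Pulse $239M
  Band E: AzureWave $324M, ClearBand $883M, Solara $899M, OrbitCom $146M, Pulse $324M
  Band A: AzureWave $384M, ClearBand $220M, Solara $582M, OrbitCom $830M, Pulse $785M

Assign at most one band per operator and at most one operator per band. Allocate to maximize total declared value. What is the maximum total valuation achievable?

Max total: $3765M

Optimal: AzureWave→Band C ($568M), ClearBand→Band E ($883M), Solara→Band B ($901M), OrbitCom→Band A ($830M), Pulse→Band G ($583M) — total 568+883+901+830+583 = $3765M.
Column-greedy (each band in turn goes to its best remaining operator) gives $3215M, worse by 550.
Every other assignment is strictly worse.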